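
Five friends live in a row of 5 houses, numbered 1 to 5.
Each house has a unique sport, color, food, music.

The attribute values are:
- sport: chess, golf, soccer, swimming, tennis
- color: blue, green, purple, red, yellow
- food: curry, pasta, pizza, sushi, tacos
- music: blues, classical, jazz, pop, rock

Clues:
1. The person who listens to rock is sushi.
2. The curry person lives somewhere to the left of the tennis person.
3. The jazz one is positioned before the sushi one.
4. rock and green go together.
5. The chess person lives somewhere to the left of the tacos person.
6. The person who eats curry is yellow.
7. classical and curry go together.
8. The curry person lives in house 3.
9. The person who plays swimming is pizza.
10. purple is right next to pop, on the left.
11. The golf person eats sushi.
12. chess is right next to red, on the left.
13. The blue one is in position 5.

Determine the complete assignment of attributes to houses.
Solution:

House | Sport | Color | Food | Music
------------------------------------
  1   | chess | purple | pasta | jazz
  2   | swimming | red | pizza | pop
  3   | soccer | yellow | curry | classical
  4   | golf | green | sushi | rock
  5   | tennis | blue | tacos | blues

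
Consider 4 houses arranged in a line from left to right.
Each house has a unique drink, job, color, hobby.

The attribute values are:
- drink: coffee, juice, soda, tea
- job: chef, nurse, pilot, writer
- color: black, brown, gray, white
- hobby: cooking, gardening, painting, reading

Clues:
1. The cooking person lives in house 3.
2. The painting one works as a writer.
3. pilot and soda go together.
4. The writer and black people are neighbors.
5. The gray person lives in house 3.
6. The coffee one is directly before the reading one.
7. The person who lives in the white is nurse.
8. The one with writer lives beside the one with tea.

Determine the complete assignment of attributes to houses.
Solution:

House | Drink | Job | Color | Hobby
-----------------------------------
  1   | coffee | writer | brown | painting
  2   | tea | chef | black | reading
  3   | soda | pilot | gray | cooking
  4   | juice | nurse | white | gardening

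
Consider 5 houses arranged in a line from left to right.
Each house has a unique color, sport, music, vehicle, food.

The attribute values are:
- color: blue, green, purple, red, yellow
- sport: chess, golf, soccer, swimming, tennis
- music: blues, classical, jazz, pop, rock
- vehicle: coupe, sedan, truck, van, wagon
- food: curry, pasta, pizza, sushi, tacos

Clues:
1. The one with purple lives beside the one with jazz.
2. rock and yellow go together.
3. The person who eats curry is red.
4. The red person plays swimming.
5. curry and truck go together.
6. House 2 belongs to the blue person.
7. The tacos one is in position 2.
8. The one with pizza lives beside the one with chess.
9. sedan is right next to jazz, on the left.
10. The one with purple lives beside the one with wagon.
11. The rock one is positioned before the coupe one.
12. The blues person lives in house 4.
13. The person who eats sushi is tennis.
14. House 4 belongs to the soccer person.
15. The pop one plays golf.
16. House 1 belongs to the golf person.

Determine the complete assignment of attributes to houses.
Solution:

House | Color | Sport | Music | Vehicle | Food
----------------------------------------------
  1   | purple | golf | pop | sedan | pizza
  2   | blue | chess | jazz | wagon | tacos
  3   | yellow | tennis | rock | van | sushi
  4   | green | soccer | blues | coupe | pasta
  5   | red | swimming | classical | truck | curry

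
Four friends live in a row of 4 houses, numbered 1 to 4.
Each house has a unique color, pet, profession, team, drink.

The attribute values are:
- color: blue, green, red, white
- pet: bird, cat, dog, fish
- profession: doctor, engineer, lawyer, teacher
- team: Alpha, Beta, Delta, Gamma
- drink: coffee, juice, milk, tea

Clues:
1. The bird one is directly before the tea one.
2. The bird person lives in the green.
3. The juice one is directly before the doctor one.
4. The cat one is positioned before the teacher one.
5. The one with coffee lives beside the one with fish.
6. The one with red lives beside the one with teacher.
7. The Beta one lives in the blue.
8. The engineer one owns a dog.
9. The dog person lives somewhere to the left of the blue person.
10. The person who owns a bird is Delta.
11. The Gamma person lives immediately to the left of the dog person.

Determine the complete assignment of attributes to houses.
Solution:

House | Color | Pet | Profession | Team | Drink
-----------------------------------------------
  1   | green | bird | lawyer | Delta | juice
  2   | white | cat | doctor | Gamma | tea
  3   | red | dog | engineer | Alpha | coffee
  4   | blue | fish | teacher | Beta | milk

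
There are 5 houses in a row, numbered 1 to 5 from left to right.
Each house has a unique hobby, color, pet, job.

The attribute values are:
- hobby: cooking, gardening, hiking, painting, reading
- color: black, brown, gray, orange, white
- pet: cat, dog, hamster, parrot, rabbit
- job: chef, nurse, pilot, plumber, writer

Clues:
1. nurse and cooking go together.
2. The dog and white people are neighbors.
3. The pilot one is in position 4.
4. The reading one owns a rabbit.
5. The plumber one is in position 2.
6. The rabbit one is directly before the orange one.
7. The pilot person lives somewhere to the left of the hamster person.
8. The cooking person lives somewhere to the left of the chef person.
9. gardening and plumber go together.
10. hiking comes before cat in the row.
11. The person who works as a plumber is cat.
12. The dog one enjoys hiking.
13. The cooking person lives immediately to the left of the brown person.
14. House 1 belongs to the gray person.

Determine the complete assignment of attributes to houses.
Solution:

House | Hobby | Color | Pet | Job
---------------------------------
  1   | hiking | gray | dog | writer
  2   | gardening | white | cat | plumber
  3   | cooking | black | parrot | nurse
  4   | reading | brown | rabbit | pilot
  5   | painting | orange | hamster | chef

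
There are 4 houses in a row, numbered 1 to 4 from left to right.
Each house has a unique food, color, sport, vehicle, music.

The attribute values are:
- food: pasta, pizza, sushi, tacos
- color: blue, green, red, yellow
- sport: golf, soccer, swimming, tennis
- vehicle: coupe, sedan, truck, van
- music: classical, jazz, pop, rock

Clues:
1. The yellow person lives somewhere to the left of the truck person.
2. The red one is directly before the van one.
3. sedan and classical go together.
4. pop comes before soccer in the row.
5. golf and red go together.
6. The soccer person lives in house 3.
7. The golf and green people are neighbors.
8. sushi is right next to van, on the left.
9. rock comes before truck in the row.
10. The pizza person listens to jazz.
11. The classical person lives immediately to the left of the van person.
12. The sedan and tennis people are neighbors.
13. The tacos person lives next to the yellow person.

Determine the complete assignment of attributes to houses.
Solution:

House | Food | Color | Sport | Vehicle | Music
----------------------------------------------
  1   | sushi | red | golf | sedan | classical
  2   | tacos | green | tennis | van | pop
  3   | pasta | yellow | soccer | coupe | rock
  4   | pizza | blue | swimming | truck | jazz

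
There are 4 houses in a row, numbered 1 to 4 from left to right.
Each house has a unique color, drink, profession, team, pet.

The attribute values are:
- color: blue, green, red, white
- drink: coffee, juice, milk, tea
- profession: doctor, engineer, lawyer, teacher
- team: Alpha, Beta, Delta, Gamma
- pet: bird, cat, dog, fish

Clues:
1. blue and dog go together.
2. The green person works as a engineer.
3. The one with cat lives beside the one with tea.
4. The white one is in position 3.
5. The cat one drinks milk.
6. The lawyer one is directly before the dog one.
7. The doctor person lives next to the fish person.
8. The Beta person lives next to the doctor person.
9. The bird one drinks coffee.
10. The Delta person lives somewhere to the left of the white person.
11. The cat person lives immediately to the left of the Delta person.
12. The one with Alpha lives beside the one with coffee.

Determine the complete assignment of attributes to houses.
Solution:

House | Color | Drink | Profession | Team | Pet
-----------------------------------------------
  1   | red | milk | lawyer | Beta | cat
  2   | blue | tea | doctor | Delta | dog
  3   | white | juice | teacher | Alpha | fish
  4   | green | coffee | engineer | Gamma | bird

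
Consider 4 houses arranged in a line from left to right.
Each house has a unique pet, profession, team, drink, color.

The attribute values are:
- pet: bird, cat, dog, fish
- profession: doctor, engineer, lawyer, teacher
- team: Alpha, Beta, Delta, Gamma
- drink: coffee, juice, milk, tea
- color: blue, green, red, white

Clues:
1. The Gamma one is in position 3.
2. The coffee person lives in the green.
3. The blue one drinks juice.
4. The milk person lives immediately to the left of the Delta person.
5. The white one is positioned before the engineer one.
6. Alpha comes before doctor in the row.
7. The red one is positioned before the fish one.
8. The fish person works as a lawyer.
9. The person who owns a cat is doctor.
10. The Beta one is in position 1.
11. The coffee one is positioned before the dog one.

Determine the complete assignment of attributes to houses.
Solution:

House | Pet | Profession | Team | Drink | Color
-----------------------------------------------
  1   | bird | teacher | Beta | tea | red
  2   | fish | lawyer | Alpha | coffee | green
  3   | cat | doctor | Gamma | milk | white
  4   | dog | engineer | Delta | juice | blue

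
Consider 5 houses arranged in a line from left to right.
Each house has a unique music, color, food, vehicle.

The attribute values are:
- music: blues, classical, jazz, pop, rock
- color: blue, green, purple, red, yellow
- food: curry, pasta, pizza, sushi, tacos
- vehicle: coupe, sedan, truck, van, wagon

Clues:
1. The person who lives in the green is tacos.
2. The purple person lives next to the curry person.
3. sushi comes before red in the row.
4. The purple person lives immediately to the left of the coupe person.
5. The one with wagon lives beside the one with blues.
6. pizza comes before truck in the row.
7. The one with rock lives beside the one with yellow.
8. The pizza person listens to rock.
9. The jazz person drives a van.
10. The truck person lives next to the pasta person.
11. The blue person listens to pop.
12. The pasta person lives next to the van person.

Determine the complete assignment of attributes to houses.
Solution:

House | Music | Color | Food | Vehicle
--------------------------------------
  1   | rock | purple | pizza | wagon
  2   | blues | yellow | curry | coupe
  3   | pop | blue | sushi | truck
  4   | classical | red | pasta | sedan
  5   | jazz | green | tacos | van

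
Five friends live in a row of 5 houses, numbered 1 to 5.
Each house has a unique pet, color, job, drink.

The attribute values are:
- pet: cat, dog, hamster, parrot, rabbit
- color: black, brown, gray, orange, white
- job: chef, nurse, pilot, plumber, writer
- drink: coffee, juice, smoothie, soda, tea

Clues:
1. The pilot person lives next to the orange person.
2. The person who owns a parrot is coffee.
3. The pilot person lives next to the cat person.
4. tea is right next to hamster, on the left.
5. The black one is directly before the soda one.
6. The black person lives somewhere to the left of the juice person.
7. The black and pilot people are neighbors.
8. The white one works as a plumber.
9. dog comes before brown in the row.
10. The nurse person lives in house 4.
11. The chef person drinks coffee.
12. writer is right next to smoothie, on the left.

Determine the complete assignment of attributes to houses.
Solution:

House | Pet | Color | Job | Drink
---------------------------------
  1   | parrot | black | chef | coffee
  2   | dog | gray | pilot | soda
  3   | cat | orange | writer | tea
  4   | hamster | brown | nurse | smoothie
  5   | rabbit | white | plumber | juice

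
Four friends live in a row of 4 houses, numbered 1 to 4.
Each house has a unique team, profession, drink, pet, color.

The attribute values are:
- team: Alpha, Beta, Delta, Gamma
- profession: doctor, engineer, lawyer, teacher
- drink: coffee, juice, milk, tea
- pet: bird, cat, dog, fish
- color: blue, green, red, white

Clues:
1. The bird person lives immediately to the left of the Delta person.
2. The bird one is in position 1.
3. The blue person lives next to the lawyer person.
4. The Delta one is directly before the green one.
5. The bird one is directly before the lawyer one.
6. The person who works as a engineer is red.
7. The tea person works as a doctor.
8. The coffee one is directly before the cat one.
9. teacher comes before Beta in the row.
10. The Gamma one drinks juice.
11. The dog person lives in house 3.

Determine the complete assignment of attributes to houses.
Solution:

House | Team | Profession | Drink | Pet | Color
-----------------------------------------------
  1   | Alpha | teacher | coffee | bird | blue
  2   | Delta | lawyer | milk | cat | white
  3   | Beta | doctor | tea | dog | green
  4   | Gamma | engineer | juice | fish | red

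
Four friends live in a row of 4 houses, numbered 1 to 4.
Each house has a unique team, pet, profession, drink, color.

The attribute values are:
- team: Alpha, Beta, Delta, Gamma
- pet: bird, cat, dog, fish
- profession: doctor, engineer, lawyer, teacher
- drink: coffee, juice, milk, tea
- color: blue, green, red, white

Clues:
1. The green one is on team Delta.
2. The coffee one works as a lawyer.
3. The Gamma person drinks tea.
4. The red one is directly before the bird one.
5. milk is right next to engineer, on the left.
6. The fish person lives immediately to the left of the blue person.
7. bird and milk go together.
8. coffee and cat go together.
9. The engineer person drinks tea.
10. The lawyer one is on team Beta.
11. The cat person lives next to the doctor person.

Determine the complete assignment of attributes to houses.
Solution:

House | Team | Pet | Profession | Drink | Color
-----------------------------------------------
  1   | Beta | cat | lawyer | coffee | red
  2   | Delta | bird | doctor | milk | green
  3   | Gamma | fish | engineer | tea | white
  4   | Alpha | dog | teacher | juice | blue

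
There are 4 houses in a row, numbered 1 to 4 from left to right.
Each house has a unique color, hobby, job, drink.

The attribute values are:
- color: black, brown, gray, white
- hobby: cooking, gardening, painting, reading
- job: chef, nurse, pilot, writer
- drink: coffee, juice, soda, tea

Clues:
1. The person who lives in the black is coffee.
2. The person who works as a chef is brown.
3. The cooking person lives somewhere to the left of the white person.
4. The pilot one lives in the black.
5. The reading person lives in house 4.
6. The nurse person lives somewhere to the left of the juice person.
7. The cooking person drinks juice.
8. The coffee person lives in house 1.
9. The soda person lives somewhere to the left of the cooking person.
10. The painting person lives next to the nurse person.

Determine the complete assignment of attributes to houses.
Solution:

House | Color | Hobby | Job | Drink
-----------------------------------
  1   | black | painting | pilot | coffee
  2   | gray | gardening | nurse | soda
  3   | brown | cooking | chef | juice
  4   | white | reading | writer | tea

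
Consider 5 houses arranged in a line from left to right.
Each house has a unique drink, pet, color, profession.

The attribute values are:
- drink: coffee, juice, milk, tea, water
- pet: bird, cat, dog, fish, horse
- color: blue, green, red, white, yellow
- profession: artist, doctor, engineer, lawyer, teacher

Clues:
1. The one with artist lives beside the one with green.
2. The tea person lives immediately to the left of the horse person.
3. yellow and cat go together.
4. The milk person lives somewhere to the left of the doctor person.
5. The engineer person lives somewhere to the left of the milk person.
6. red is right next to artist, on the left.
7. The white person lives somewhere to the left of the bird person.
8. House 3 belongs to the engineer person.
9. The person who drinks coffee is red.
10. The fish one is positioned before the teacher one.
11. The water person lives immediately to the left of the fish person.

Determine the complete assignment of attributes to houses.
Solution:

House | Drink | Pet | Color | Profession
----------------------------------------
  1   | coffee | dog | red | lawyer
  2   | water | cat | yellow | artist
  3   | tea | fish | green | engineer
  4   | milk | horse | white | teacher
  5   | juice | bird | blue | doctor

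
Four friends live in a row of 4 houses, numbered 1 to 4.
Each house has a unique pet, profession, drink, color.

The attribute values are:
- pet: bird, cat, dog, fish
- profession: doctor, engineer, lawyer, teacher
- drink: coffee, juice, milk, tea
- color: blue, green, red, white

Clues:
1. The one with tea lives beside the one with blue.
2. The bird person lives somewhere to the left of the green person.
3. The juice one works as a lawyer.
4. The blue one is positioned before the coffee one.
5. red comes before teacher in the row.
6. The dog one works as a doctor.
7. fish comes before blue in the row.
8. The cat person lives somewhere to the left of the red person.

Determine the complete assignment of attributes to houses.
Solution:

House | Pet | Profession | Drink | Color
----------------------------------------
  1   | cat | lawyer | juice | white
  2   | fish | engineer | tea | red
  3   | bird | teacher | milk | blue
  4   | dog | doctor | coffee | green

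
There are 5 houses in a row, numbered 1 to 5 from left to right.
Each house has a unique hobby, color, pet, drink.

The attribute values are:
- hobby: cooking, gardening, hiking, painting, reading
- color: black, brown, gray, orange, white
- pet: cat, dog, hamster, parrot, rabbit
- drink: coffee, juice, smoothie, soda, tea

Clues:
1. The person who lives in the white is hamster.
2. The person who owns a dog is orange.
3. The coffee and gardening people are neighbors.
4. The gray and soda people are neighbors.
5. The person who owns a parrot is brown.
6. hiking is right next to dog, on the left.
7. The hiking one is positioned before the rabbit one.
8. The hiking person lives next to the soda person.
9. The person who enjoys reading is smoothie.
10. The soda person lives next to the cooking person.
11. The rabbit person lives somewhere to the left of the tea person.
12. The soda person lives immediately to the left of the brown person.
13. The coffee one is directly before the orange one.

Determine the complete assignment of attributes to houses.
Solution:

House | Hobby | Color | Pet | Drink
-----------------------------------
  1   | hiking | gray | cat | coffee
  2   | gardening | orange | dog | soda
  3   | cooking | brown | parrot | juice
  4   | reading | black | rabbit | smoothie
  5   | painting | white | hamster | tea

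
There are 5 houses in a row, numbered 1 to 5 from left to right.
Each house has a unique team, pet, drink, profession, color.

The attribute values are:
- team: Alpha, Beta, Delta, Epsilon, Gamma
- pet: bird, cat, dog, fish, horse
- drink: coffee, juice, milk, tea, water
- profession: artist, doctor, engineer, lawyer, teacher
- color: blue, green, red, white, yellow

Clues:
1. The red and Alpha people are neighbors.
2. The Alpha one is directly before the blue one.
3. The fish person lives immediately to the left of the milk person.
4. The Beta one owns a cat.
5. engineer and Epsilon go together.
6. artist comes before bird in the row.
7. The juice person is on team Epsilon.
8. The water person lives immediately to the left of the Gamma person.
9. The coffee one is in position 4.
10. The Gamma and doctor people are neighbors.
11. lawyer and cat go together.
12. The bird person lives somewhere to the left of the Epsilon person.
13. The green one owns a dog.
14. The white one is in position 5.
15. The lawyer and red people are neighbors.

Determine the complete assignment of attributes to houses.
Solution:

House | Team | Pet | Drink | Profession | Color
-----------------------------------------------
  1   | Beta | cat | water | lawyer | yellow
  2   | Gamma | fish | tea | artist | red
  3   | Alpha | dog | milk | doctor | green
  4   | Delta | bird | coffee | teacher | blue
  5   | Epsilon | horse | juice | engineer | white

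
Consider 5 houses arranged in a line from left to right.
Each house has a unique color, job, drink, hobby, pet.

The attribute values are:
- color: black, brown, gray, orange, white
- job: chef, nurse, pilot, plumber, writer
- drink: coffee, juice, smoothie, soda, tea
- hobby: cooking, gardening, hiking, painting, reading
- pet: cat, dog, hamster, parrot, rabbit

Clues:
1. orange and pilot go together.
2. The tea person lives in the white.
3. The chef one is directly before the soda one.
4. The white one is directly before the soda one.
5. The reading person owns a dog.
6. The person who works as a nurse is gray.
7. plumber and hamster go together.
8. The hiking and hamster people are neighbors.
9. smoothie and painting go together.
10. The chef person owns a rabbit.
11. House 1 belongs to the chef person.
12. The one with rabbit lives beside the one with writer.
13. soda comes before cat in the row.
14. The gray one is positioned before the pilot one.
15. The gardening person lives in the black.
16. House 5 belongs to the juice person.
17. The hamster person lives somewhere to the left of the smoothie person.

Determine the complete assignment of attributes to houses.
Solution:

House | Color | Job | Drink | Hobby | Pet
-----------------------------------------
  1   | white | chef | tea | cooking | rabbit
  2   | brown | writer | soda | hiking | parrot
  3   | black | plumber | coffee | gardening | hamster
  4   | gray | nurse | smoothie | painting | cat
  5   | orange | pilot | juice | reading | dog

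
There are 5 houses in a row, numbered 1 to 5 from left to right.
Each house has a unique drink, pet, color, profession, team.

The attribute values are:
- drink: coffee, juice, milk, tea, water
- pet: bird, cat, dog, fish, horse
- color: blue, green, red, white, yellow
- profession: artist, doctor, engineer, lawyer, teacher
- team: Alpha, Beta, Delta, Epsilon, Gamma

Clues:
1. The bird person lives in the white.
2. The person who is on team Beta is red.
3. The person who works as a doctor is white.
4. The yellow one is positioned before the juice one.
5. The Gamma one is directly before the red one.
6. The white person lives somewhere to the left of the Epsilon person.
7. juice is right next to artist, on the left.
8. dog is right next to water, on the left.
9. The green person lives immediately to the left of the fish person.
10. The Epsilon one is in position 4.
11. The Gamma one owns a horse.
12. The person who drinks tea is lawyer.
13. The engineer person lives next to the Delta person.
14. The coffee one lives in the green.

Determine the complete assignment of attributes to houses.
Solution:

House | Drink | Pet | Color | Profession | Team
-----------------------------------------------
  1   | tea | horse | yellow | lawyer | Gamma
  2   | milk | cat | red | engineer | Beta
  3   | juice | bird | white | doctor | Delta
  4   | coffee | dog | green | artist | Epsilon
  5   | water | fish | blue | teacher | Alpha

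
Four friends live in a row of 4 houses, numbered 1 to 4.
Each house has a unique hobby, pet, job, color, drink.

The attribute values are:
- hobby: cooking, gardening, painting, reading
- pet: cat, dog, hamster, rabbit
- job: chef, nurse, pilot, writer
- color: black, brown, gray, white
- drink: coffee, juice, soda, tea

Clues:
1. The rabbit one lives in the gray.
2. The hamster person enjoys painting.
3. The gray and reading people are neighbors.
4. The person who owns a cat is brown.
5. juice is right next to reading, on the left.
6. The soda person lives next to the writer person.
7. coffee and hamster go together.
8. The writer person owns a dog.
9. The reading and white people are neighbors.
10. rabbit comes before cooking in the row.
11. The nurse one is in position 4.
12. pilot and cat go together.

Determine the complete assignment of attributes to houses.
Solution:

House | Hobby | Pet | Job | Color | Drink
-----------------------------------------
  1   | gardening | rabbit | chef | gray | juice
  2   | reading | cat | pilot | brown | soda
  3   | cooking | dog | writer | white | tea
  4   | painting | hamster | nurse | black | coffee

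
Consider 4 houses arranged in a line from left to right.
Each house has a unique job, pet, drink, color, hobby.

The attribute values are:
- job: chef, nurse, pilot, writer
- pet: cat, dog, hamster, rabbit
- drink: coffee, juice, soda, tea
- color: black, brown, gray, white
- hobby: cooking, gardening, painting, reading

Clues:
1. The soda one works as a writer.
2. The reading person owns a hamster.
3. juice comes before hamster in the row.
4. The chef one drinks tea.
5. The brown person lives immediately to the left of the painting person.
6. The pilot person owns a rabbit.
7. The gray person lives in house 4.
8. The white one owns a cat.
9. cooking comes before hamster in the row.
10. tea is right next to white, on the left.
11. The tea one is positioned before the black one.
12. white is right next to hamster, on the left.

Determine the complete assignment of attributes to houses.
Solution:

House | Job | Pet | Drink | Color | Hobby
-----------------------------------------
  1   | chef | dog | tea | brown | cooking
  2   | nurse | cat | juice | white | painting
  3   | writer | hamster | soda | black | reading
  4   | pilot | rabbit | coffee | gray | gardening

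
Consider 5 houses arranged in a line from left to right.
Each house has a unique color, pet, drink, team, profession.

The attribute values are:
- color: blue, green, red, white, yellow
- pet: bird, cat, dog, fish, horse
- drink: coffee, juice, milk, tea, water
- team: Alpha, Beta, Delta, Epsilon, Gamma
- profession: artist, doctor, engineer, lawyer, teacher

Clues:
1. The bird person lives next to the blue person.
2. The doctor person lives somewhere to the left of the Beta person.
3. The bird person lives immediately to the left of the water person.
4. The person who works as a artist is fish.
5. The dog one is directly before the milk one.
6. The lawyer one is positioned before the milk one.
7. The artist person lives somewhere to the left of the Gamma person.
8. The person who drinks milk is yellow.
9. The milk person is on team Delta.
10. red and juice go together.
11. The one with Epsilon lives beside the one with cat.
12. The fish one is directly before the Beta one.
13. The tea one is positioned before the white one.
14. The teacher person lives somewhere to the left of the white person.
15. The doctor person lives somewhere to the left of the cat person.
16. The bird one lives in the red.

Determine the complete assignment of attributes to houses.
Solution:

House | Color | Pet | Drink | Team | Profession
-----------------------------------------------
  1   | red | bird | juice | Alpha | doctor
  2   | blue | fish | water | Epsilon | artist
  3   | green | cat | tea | Beta | teacher
  4   | white | dog | coffee | Gamma | lawyer
  5   | yellow | horse | milk | Delta | engineer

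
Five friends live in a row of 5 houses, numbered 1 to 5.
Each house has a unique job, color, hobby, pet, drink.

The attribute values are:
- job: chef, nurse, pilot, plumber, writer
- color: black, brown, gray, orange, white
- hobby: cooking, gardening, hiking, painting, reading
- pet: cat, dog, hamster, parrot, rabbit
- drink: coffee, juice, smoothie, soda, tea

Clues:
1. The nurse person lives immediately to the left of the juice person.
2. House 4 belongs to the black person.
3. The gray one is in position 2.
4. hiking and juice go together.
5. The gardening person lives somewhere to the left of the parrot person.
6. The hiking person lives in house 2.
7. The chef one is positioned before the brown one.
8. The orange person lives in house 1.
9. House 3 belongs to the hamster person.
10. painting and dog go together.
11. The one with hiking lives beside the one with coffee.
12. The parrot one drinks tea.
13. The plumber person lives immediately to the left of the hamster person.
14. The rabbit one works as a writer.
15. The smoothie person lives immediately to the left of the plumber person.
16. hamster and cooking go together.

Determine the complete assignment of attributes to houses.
Solution:

House | Job | Color | Hobby | Pet | Drink
-----------------------------------------
  1   | nurse | orange | painting | dog | smoothie
  2   | plumber | gray | hiking | cat | juice
  3   | chef | white | cooking | hamster | coffee
  4   | writer | black | gardening | rabbit | soda
  5   | pilot | brown | reading | parrot | tea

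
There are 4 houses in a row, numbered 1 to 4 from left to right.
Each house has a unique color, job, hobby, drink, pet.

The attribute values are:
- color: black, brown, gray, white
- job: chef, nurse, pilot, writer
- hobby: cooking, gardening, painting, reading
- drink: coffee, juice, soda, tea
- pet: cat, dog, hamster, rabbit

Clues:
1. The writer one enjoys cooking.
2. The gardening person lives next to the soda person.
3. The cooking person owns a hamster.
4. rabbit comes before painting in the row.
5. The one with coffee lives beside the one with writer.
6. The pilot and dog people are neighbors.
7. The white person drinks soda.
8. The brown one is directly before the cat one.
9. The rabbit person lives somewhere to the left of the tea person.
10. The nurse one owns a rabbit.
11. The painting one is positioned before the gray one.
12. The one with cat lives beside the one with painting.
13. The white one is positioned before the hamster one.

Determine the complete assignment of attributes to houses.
Solution:

House | Color | Job | Hobby | Drink | Pet
-----------------------------------------
  1   | brown | nurse | gardening | juice | rabbit
  2   | white | pilot | reading | soda | cat
  3   | black | chef | painting | coffee | dog
  4   | gray | writer | cooking | tea | hamster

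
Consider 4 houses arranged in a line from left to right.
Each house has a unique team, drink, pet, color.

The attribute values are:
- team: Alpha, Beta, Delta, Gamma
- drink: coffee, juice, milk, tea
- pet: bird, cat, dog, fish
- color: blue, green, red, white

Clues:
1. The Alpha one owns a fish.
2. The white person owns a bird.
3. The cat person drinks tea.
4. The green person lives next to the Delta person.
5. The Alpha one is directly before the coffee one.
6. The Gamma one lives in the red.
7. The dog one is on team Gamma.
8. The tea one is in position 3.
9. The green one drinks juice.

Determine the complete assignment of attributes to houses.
Solution:

House | Team | Drink | Pet | Color
----------------------------------
  1   | Alpha | juice | fish | green
  2   | Delta | coffee | bird | white
  3   | Beta | tea | cat | blue
  4   | Gamma | milk | dog | red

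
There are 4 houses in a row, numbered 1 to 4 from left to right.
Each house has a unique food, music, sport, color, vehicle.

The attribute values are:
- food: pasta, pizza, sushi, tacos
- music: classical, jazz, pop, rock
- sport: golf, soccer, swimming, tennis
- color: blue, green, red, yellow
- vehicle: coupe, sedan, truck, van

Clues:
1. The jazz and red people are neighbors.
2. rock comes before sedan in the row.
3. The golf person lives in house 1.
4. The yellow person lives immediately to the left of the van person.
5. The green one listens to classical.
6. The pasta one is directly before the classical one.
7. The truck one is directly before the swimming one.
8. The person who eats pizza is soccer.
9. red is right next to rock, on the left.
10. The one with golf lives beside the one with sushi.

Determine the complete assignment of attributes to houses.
Solution:

House | Food | Music | Sport | Color | Vehicle
----------------------------------------------
  1   | tacos | jazz | golf | yellow | truck
  2   | sushi | pop | swimming | red | van
  3   | pasta | rock | tennis | blue | coupe
  4   | pizza | classical | soccer | green | sedan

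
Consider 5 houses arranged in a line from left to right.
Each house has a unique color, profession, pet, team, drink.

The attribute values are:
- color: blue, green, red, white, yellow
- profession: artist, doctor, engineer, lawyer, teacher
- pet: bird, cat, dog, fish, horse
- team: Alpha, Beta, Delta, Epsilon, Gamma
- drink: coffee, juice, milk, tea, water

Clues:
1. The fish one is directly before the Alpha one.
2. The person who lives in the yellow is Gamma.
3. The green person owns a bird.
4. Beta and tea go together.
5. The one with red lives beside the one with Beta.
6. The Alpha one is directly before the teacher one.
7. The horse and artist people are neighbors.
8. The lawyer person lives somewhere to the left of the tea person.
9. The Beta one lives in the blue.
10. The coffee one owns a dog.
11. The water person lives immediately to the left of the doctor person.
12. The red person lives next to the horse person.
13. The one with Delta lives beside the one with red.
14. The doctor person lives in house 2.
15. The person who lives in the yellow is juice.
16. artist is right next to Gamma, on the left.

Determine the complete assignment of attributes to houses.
Solution:

House | Color | Profession | Pet | Team | Drink
-----------------------------------------------
  1   | white | lawyer | fish | Delta | water
  2   | red | doctor | dog | Alpha | coffee
  3   | blue | teacher | horse | Beta | tea
  4   | green | artist | bird | Epsilon | milk
  5   | yellow | engineer | cat | Gamma | juice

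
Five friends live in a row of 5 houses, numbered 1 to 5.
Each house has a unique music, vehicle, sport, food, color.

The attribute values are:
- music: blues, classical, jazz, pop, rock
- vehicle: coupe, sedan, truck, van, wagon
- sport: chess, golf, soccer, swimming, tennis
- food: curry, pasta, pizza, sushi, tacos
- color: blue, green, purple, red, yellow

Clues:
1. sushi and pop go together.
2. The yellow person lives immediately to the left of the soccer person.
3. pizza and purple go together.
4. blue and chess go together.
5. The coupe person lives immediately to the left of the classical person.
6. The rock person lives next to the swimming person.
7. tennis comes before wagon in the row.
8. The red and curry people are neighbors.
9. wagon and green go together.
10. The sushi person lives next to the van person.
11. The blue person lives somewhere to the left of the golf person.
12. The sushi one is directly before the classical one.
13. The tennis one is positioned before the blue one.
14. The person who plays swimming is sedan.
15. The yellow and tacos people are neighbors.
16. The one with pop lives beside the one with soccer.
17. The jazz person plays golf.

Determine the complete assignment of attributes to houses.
Solution:

House | Music | Vehicle | Sport | Food | Color
----------------------------------------------
  1   | pop | coupe | tennis | sushi | yellow
  2   | classical | van | soccer | tacos | red
  3   | rock | truck | chess | curry | blue
  4   | blues | sedan | swimming | pizza | purple
  5   | jazz | wagon | golf | pasta | green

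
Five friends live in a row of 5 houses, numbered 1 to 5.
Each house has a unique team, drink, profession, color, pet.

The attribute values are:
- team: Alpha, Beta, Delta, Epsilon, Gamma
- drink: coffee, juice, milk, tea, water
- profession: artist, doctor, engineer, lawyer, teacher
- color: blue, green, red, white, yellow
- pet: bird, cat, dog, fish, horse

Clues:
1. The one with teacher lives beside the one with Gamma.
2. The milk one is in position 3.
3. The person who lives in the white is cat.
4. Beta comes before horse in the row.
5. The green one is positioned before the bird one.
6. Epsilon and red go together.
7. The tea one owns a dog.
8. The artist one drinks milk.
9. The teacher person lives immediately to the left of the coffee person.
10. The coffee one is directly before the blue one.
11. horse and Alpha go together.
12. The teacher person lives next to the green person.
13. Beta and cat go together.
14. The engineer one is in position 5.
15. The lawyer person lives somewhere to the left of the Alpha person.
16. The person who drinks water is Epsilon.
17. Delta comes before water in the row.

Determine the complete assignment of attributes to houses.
Solution:

House | Team | Drink | Profession | Color | Pet
-----------------------------------------------
  1   | Beta | juice | teacher | white | cat
  2   | Gamma | coffee | lawyer | green | fish
  3   | Alpha | milk | artist | blue | horse
  4   | Delta | tea | doctor | yellow | dog
  5   | Epsilon | water | engineer | red | bird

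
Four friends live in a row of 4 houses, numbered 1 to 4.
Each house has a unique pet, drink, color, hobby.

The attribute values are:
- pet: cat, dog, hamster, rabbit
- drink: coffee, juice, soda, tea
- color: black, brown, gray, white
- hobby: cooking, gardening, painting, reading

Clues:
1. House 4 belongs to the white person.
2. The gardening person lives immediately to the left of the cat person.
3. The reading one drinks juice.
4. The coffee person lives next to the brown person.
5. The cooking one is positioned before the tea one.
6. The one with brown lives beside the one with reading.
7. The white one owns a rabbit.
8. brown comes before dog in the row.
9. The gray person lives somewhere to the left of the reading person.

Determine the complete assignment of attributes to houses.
Solution:

House | Pet | Drink | Color | Hobby
-----------------------------------
  1   | hamster | coffee | gray | gardening
  2   | cat | soda | brown | cooking
  3   | dog | juice | black | reading
  4   | rabbit | tea | white | painting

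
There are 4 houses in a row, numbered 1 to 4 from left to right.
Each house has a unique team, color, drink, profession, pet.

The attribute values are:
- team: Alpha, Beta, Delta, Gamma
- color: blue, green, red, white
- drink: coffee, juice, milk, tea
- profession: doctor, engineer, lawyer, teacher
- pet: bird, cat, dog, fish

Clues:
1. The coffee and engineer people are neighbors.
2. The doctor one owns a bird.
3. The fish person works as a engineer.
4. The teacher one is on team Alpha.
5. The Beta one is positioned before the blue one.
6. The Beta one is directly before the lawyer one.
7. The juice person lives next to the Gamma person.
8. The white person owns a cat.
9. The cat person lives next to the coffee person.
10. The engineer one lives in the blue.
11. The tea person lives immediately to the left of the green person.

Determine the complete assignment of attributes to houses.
Solution:

House | Team | Color | Drink | Profession | Pet
-----------------------------------------------
  1   | Beta | red | juice | doctor | bird
  2   | Gamma | white | tea | lawyer | cat
  3   | Alpha | green | coffee | teacher | dog
  4   | Delta | blue | milk | engineer | fish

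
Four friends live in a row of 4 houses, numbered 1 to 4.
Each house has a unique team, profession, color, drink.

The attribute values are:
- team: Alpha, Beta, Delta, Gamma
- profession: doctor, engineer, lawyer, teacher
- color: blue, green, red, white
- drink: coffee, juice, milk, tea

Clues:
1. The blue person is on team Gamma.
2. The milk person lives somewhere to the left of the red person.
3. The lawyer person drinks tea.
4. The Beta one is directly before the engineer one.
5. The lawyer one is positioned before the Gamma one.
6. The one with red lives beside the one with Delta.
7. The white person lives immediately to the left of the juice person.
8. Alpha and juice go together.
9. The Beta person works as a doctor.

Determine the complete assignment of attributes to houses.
Solution:

House | Team | Profession | Color | Drink
-----------------------------------------
  1   | Beta | doctor | white | milk
  2   | Alpha | engineer | red | juice
  3   | Delta | lawyer | green | tea
  4   | Gamma | teacher | blue | coffee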